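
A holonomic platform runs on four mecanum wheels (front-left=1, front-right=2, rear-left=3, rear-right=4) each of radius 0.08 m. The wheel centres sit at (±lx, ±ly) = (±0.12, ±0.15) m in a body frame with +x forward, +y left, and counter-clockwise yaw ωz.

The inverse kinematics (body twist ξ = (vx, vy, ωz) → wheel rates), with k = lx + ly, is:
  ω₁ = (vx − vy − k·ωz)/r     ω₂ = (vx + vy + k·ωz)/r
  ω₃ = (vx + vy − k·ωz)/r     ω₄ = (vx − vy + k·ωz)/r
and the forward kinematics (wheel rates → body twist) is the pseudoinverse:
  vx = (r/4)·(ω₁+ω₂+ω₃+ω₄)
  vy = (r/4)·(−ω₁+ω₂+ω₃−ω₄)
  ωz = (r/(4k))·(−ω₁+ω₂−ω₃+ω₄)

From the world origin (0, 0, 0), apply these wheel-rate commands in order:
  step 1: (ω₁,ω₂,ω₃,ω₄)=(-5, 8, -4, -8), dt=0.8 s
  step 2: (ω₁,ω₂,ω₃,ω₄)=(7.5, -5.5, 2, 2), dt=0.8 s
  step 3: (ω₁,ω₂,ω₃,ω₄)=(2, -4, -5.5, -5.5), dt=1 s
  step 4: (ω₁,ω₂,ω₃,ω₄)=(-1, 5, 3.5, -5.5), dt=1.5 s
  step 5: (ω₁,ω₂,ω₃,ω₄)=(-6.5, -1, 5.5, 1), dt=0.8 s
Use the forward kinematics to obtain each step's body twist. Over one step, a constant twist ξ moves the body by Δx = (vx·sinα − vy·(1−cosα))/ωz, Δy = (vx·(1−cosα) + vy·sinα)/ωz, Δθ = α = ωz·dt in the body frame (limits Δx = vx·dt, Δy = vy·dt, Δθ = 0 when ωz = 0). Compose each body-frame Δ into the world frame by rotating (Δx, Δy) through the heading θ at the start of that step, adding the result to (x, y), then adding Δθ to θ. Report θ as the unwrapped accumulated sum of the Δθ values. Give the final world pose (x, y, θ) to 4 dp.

step 1: ξ=(vx,vy,ωz)=(-0.1800, 0.3400, 0.6667), dt=0.8 → body Δ=(-0.2081, 0.2218, 0.5333) → world pose (-0.2081, 0.2218, 0.5333)
step 2: ξ=(vx,vy,ωz)=(0.1200, -0.2600, -0.9630), dt=0.8 → body Δ=(0.0105, -0.2232, -0.7704) → world pose (-0.0855, 0.0349, -0.2370)
step 3: ξ=(vx,vy,ωz)=(-0.2600, -0.1200, -0.4444), dt=1.0 → body Δ=(-0.2778, -0.0593, -0.4444) → world pose (-0.3694, 0.0426, -0.6815)
step 4: ξ=(vx,vy,ωz)=(0.0400, 0.3000, -0.2222), dt=1.5 → body Δ=(0.1332, 0.4318, -0.3333) → world pose (0.0060, 0.2940, -1.0148)
step 5: ξ=(vx,vy,ωz)=(-0.0200, 0.2000, 0.0741), dt=0.8 → body Δ=(-0.0207, 0.1594, 0.0593) → world pose (0.1305, 0.3958, -0.9556)

(0.1305, 0.3958, -0.9556)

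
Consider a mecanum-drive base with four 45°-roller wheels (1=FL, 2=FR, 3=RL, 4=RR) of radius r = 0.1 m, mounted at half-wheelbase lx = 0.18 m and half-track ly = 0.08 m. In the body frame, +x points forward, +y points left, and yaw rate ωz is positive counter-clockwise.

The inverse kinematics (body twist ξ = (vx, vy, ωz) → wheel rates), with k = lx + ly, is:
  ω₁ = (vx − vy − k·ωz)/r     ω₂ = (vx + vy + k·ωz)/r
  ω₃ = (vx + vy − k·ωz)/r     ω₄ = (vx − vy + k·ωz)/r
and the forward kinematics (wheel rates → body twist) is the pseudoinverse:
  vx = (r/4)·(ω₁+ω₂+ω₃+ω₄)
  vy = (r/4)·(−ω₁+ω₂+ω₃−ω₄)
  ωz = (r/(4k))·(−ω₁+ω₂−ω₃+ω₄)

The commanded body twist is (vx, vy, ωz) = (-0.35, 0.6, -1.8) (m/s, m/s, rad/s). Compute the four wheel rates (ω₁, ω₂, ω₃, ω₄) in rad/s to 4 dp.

k = lx + ly = 0.18 + 0.08 = 0.2600;  k·ωz = 0.2600·-1.8 = -0.4680
ω₁ (FL) = (vx − vy − k·ωz)/r = -0.4820/0.1 = -4.8200
ω₂ (FR) = (vx + vy + k·ωz)/r = -0.2180/0.1 = -2.1800
ω₃ (RL) = (vx + vy − k·ωz)/r = 0.7180/0.1 = 7.1800
ω₄ (RR) = (vx − vy + k·ωz)/r = -1.4180/0.1 = -14.1800

(-4.8200, -2.1800, 7.1800, -14.1800)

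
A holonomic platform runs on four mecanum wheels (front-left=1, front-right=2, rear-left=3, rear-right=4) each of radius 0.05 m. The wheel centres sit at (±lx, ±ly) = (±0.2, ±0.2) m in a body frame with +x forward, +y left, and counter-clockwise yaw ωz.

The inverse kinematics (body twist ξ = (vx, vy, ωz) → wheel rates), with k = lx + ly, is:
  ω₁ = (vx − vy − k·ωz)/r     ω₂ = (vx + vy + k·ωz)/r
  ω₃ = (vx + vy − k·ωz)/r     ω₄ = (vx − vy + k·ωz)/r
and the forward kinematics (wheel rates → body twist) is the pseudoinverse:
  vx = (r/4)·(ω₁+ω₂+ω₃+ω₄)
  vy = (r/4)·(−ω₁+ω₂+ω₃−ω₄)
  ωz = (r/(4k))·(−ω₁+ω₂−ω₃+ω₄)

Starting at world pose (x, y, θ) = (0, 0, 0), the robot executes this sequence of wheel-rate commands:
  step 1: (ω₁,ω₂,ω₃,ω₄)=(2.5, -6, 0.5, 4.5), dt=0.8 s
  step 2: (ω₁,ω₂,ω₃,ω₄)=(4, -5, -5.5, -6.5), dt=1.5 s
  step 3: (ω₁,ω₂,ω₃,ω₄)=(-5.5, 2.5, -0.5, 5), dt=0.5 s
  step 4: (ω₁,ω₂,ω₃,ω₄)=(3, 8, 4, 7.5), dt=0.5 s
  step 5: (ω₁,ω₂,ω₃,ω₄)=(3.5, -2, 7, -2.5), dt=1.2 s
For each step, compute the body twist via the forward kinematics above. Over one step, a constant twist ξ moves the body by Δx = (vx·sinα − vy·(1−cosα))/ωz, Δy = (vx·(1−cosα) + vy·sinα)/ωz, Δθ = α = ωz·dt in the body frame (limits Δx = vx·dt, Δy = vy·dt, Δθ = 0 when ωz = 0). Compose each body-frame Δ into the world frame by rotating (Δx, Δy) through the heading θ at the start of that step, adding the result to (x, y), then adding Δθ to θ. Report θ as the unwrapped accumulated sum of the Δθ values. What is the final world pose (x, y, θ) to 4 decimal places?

(-0.0109, -0.1994, -0.8000)

step 1: ξ=(vx,vy,ωz)=(0.0187, -0.1562, -0.1406), dt=0.8 → body Δ=(0.0079, -0.1256, -0.1125) → world pose (0.0079, -0.1256, -0.1125)
step 2: ξ=(vx,vy,ωz)=(-0.1625, -0.1000, -0.3125), dt=1.5 → body Δ=(-0.2694, -0.0885, -0.4688) → world pose (-0.2697, -0.1832, -0.5813)
step 3: ξ=(vx,vy,ωz)=(0.0187, 0.0313, 0.4219), dt=0.5 → body Δ=(0.0077, 0.0165, 0.2109) → world pose (-0.2543, -0.1737, -0.3703)
step 4: ξ=(vx,vy,ωz)=(0.2812, 0.0188, 0.2656), dt=0.5 → body Δ=(0.1396, 0.0187, 0.1328) → world pose (-0.1174, -0.2068, -0.2375)
step 5: ξ=(vx,vy,ωz)=(0.0750, 0.0500, -0.4688), dt=1.2 → body Δ=(0.1018, 0.0322, -0.5625) → world pose (-0.0109, -0.1994, -0.8000)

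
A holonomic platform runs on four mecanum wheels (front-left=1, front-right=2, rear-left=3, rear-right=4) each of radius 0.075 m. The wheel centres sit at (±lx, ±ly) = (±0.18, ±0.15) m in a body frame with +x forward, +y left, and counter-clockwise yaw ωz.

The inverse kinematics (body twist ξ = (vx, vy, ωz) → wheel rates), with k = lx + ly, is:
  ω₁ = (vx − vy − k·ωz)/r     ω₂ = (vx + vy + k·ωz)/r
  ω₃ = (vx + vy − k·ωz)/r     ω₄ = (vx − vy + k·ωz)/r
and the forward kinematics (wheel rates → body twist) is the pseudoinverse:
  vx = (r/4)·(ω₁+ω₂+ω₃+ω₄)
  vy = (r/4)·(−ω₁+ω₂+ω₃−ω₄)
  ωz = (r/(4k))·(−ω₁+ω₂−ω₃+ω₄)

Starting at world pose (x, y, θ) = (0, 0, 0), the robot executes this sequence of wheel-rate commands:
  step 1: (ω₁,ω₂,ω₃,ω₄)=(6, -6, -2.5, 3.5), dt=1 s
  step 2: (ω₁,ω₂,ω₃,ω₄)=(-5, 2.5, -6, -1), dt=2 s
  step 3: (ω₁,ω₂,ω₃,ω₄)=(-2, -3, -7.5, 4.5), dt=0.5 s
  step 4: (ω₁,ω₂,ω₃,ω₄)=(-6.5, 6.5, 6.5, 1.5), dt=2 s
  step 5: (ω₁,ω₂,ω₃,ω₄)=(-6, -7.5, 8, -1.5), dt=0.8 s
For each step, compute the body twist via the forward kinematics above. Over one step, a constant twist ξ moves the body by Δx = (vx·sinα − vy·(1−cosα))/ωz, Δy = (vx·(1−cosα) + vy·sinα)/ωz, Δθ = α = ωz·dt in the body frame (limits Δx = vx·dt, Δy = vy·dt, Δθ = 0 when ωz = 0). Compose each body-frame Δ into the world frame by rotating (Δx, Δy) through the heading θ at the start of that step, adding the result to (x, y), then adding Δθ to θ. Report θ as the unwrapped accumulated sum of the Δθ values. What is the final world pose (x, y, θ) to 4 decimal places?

step 1: ξ=(vx,vy,ωz)=(0.0188, -0.3375, -0.3409), dt=1.0 → body Δ=(-0.0386, -0.3342, -0.3409) → world pose (-0.0386, -0.3342, -0.3409)
step 2: ξ=(vx,vy,ωz)=(-0.1781, 0.0469, 0.7102), dt=2.0 → body Δ=(-0.3041, -0.1480, 1.4205) → world pose (-0.3746, -0.3720, 1.0795)
step 3: ξ=(vx,vy,ωz)=(-0.1500, -0.2437, 0.6250), dt=0.5 → body Δ=(-0.0549, -0.1315, 0.3125) → world pose (-0.2846, -0.4824, 1.3920)
step 4: ξ=(vx,vy,ωz)=(0.1500, 0.3375, 0.4545), dt=2.0 → body Δ=(-0.0259, 0.7130, 0.9091) → world pose (-0.9908, -0.3811, 2.3011)
step 5: ξ=(vx,vy,ωz)=(-0.1312, 0.1500, -0.6250), dt=0.8 → body Δ=(-0.0713, 0.1408, -0.5000) → world pose (-1.0481, -0.5282, 1.8011)

(-1.0481, -0.5282, 1.8011)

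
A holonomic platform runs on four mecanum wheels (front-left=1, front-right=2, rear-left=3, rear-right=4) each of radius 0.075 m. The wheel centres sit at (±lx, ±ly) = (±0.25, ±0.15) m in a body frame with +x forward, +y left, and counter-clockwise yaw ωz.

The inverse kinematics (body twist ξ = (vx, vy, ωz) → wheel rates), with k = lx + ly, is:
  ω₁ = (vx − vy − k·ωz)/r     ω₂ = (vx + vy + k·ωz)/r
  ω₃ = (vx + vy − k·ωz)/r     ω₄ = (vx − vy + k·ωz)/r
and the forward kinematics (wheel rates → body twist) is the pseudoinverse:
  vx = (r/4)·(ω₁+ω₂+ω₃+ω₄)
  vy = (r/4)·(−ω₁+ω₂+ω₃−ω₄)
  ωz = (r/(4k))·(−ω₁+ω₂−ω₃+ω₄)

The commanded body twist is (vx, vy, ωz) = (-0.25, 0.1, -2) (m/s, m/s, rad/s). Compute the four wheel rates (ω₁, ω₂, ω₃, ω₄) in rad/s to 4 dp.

(6.0000, -12.6667, 8.6667, -15.3333)

k = lx + ly = 0.25 + 0.15 = 0.4000;  k·ωz = 0.4000·-2 = -0.8000
ω₁ (FL) = (vx − vy − k·ωz)/r = 0.4500/0.075 = 6.0000
ω₂ (FR) = (vx + vy + k·ωz)/r = -0.9500/0.075 = -12.6667
ω₃ (RL) = (vx + vy − k·ωz)/r = 0.6500/0.075 = 8.6667
ω₄ (RR) = (vx − vy + k·ωz)/r = -1.1500/0.075 = -15.3333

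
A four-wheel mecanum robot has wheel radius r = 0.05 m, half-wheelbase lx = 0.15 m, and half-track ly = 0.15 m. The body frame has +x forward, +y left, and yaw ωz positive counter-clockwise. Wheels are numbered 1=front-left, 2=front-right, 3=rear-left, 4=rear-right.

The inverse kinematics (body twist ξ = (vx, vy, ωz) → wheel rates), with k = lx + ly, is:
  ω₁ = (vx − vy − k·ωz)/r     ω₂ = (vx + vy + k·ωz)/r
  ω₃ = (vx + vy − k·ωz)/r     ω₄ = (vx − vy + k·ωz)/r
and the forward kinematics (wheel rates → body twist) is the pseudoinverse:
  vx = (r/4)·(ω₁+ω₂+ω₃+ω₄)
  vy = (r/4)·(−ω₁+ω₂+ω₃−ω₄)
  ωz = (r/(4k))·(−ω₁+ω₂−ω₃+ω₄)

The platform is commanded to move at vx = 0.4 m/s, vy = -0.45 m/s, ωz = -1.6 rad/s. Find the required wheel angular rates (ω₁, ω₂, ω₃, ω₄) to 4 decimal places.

k = lx + ly = 0.15 + 0.15 = 0.3000;  k·ωz = 0.3000·-1.6 = -0.4800
ω₁ (FL) = (vx − vy − k·ωz)/r = 1.3300/0.05 = 26.6000
ω₂ (FR) = (vx + vy + k·ωz)/r = -0.5300/0.05 = -10.6000
ω₃ (RL) = (vx + vy − k·ωz)/r = 0.4300/0.05 = 8.6000
ω₄ (RR) = (vx − vy + k·ωz)/r = 0.3700/0.05 = 7.4000

(26.6000, -10.6000, 8.6000, 7.4000)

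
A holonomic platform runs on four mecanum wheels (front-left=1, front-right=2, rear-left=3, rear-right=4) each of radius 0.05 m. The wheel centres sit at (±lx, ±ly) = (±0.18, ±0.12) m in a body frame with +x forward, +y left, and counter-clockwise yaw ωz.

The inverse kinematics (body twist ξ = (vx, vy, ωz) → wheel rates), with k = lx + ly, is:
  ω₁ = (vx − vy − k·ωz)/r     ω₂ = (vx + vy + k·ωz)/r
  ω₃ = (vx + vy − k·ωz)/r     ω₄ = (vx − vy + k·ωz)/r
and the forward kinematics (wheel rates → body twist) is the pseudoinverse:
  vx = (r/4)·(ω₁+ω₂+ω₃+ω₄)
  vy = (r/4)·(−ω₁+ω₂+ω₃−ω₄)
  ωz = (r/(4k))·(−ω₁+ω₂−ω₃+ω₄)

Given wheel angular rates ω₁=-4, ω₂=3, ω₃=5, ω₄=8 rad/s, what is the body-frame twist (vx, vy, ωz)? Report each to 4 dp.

k = lx + ly = 0.18 + 0.12 = 0.3000
ω₁+ω₂+ω₃+ω₄ = 12.0000  →  vx = (0.05/4)·12.0000 = 0.1500
−ω₁+ω₂+ω₃−ω₄ = 4.0000  →  vy = (0.05/4)·4.0000 = 0.0500
−ω₁+ω₂−ω₃+ω₄ = 10.0000  →  ωz = (0.05/1.2000)·10.0000 = 0.4167

(0.1500, 0.0500, 0.4167)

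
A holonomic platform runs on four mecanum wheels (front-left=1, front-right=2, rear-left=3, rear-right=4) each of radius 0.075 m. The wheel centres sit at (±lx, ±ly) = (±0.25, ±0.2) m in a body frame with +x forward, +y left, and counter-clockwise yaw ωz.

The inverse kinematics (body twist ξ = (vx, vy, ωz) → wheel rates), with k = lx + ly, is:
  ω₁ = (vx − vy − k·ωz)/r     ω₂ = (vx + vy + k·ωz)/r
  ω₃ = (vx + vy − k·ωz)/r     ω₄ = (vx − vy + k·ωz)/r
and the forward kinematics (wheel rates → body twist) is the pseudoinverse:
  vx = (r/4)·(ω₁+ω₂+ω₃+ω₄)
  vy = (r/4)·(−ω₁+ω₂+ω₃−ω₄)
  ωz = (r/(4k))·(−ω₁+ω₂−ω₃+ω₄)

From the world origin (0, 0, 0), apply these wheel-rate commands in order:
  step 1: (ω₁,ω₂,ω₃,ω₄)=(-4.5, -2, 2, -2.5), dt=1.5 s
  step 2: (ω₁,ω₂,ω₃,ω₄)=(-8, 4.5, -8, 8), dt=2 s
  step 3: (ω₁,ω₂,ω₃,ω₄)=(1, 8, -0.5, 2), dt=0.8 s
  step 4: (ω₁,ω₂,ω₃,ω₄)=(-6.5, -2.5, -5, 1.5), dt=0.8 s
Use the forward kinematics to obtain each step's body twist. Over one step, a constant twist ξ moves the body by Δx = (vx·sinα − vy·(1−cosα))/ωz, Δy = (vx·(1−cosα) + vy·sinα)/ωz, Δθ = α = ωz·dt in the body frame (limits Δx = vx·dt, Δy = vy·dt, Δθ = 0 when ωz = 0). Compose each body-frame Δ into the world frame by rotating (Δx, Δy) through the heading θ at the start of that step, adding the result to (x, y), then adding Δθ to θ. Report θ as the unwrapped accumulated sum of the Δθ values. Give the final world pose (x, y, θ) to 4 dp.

step 1: ξ=(vx,vy,ωz)=(-0.1312, 0.1312, -0.0833), dt=1.5 → body Δ=(-0.1841, 0.2087, -0.1250) → world pose (-0.1841, 0.2087, -0.1250)
step 2: ξ=(vx,vy,ωz)=(-0.0656, -0.0656, 1.1875), dt=2.0 → body Δ=(0.0567, -0.1334, 2.3750) → world pose (-0.1444, 0.0692, 2.2500)
step 3: ξ=(vx,vy,ωz)=(0.1969, 0.0844, 0.3958), dt=0.8 → body Δ=(0.1443, 0.0911, 0.3167) → world pose (-0.3059, 0.1242, 2.5667)
step 4: ξ=(vx,vy,ωz)=(-0.2344, -0.0469, 0.4375), dt=0.8 → body Δ=(-0.1772, -0.0692, 0.3500) → world pose (-0.1196, 0.0860, 2.9167)

(-0.1196, 0.0860, 2.9167)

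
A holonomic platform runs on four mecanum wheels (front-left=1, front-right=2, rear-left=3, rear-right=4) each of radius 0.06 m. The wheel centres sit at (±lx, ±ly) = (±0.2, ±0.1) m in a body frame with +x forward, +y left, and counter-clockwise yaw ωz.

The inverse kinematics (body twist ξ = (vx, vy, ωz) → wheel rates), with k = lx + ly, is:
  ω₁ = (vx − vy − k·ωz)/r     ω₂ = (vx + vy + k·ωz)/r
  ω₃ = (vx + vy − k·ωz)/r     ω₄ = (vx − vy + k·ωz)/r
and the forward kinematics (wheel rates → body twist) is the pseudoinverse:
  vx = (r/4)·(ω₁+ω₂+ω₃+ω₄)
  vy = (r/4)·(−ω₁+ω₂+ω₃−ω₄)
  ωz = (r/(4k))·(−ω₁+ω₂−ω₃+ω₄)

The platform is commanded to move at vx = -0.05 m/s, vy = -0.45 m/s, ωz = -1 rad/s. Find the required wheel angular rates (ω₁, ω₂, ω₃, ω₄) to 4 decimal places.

k = lx + ly = 0.2 + 0.1 = 0.3000;  k·ωz = 0.3000·-1 = -0.3000
ω₁ (FL) = (vx − vy − k·ωz)/r = 0.7000/0.06 = 11.6667
ω₂ (FR) = (vx + vy + k·ωz)/r = -0.8000/0.06 = -13.3333
ω₃ (RL) = (vx + vy − k·ωz)/r = -0.2000/0.06 = -3.3333
ω₄ (RR) = (vx − vy + k·ωz)/r = 0.1000/0.06 = 1.6667

(11.6667, -13.3333, -3.3333, 1.6667)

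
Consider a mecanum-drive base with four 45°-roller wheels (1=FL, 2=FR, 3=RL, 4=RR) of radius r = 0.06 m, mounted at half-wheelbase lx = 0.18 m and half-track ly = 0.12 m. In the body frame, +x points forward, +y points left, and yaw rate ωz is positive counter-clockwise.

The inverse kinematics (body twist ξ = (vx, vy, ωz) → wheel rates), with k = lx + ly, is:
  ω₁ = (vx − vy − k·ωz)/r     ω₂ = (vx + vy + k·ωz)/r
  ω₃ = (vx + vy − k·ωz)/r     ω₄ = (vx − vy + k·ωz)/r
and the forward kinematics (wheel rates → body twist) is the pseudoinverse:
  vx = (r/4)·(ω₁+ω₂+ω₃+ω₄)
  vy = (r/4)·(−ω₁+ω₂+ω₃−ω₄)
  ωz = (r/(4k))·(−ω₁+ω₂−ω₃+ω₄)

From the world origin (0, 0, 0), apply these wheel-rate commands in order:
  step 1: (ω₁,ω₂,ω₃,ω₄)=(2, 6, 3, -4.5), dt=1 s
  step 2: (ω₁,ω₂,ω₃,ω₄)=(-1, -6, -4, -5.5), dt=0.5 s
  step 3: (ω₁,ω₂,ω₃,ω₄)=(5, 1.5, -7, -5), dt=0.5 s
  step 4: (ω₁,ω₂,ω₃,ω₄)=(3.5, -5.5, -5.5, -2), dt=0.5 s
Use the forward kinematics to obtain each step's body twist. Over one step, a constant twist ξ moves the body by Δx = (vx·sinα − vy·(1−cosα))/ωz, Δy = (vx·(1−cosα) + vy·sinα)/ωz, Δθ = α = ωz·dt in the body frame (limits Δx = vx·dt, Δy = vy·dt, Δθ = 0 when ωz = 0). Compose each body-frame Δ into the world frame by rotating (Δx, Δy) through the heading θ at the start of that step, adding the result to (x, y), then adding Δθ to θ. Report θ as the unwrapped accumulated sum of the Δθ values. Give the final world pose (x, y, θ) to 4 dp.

(-0.1717, 0.0908, -0.5125)

step 1: ξ=(vx,vy,ωz)=(0.0975, 0.1725, -0.1750), dt=1.0 → body Δ=(0.1121, 0.1631, -0.1750) → world pose (0.1121, 0.1631, -0.1750)
step 2: ξ=(vx,vy,ωz)=(-0.2475, -0.0525, -0.3250), dt=0.5 → body Δ=(-0.1253, -0.0161, -0.1625) → world pose (-0.0142, 0.1691, -0.3375)
step 3: ξ=(vx,vy,ωz)=(-0.0825, -0.0825, -0.0750), dt=0.5 → body Δ=(-0.0420, -0.0405, -0.0375) → world pose (-0.0672, 0.1448, -0.3750)
step 4: ξ=(vx,vy,ωz)=(-0.1425, -0.1875, -0.2750), dt=0.5 → body Δ=(-0.0775, -0.0886, -0.1375) → world pose (-0.1717, 0.0908, -0.5125)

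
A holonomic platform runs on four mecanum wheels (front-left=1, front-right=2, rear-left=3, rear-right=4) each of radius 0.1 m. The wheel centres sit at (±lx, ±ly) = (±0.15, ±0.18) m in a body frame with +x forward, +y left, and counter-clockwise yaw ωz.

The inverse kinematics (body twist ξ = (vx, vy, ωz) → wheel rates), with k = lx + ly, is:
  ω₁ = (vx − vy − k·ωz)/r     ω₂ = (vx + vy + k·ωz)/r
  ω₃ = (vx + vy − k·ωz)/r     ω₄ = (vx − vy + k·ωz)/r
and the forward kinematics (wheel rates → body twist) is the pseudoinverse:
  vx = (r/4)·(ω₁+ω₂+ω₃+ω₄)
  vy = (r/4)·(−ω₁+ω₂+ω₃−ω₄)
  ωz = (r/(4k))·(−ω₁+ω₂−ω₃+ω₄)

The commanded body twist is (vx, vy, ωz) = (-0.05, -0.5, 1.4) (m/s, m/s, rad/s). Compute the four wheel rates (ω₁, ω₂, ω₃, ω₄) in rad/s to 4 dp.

(-0.1200, -0.8800, -10.1200, 9.1200)

k = lx + ly = 0.15 + 0.18 = 0.3300;  k·ωz = 0.3300·1.4 = 0.4620
ω₁ (FL) = (vx − vy − k·ωz)/r = -0.0120/0.1 = -0.1200
ω₂ (FR) = (vx + vy + k·ωz)/r = -0.0880/0.1 = -0.8800
ω₃ (RL) = (vx + vy − k·ωz)/r = -1.0120/0.1 = -10.1200
ω₄ (RR) = (vx − vy + k·ωz)/r = 0.9120/0.1 = 9.1200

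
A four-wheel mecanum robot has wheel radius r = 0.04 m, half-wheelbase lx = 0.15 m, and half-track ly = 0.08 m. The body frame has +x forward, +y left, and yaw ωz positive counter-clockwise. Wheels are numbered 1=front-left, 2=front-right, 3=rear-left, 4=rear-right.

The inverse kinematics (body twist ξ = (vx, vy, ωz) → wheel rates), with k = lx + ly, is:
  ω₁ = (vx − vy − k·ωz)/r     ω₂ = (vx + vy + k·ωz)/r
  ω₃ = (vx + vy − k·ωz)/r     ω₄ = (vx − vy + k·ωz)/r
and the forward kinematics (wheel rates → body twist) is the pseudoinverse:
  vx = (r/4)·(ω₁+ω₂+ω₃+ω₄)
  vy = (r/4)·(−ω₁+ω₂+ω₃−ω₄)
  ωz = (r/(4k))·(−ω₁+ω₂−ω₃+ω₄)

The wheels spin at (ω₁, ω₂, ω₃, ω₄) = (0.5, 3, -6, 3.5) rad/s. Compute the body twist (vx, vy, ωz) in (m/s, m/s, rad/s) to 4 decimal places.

k = lx + ly = 0.15 + 0.08 = 0.2300
ω₁+ω₂+ω₃+ω₄ = 1.0000  →  vx = (0.04/4)·1.0000 = 0.0100
−ω₁+ω₂+ω₃−ω₄ = -7.0000  →  vy = (0.04/4)·-7.0000 = -0.0700
−ω₁+ω₂−ω₃+ω₄ = 12.0000  →  ωz = (0.04/0.9200)·12.0000 = 0.5217

(0.0100, -0.0700, 0.5217)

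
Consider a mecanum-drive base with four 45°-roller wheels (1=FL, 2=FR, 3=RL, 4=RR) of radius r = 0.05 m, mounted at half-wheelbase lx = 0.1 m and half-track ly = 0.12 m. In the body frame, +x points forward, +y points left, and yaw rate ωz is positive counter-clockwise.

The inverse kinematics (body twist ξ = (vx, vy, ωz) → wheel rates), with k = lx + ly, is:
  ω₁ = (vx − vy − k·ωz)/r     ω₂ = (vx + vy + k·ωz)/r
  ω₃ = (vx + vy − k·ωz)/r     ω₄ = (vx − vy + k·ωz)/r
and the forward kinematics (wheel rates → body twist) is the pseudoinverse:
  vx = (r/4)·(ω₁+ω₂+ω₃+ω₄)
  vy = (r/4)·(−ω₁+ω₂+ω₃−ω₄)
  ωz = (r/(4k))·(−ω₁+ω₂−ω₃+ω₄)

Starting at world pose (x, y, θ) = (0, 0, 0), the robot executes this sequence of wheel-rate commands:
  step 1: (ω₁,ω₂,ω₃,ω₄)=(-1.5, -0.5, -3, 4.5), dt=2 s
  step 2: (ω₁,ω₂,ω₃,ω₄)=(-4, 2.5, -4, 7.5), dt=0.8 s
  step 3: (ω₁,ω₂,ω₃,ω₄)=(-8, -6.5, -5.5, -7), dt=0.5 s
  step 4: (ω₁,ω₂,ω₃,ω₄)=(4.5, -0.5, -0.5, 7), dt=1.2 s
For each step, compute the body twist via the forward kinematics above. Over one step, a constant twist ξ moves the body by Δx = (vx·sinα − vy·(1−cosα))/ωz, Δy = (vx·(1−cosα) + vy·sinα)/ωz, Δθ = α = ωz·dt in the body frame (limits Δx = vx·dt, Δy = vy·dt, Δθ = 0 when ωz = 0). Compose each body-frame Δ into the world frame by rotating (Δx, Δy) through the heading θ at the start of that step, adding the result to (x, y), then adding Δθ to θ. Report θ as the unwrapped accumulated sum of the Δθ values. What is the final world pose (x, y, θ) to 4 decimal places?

(0.2635, -0.0978, 1.9545)

step 1: ξ=(vx,vy,ωz)=(-0.0063, -0.0813, 0.4830), dt=2.0 → body Δ=(0.0619, -0.1440, 0.9659) → world pose (0.0619, -0.1440, 0.9659)
step 2: ξ=(vx,vy,ωz)=(0.0250, -0.0625, 1.0227), dt=0.8 → body Δ=(0.0372, -0.0369, 0.8182) → world pose (0.1134, -0.1343, 1.7841)
step 3: ξ=(vx,vy,ωz)=(-0.3375, 0.0375, 0.0000), dt=0.5 → body Δ=(-0.1688, 0.0188, 0.0000) → world pose (0.1308, -0.3032, 1.7841)
step 4: ξ=(vx,vy,ωz)=(0.1313, -0.1562, 0.1420), dt=1.2 → body Δ=(0.1727, -0.1732, 0.1705) → world pose (0.2635, -0.0978, 1.9545)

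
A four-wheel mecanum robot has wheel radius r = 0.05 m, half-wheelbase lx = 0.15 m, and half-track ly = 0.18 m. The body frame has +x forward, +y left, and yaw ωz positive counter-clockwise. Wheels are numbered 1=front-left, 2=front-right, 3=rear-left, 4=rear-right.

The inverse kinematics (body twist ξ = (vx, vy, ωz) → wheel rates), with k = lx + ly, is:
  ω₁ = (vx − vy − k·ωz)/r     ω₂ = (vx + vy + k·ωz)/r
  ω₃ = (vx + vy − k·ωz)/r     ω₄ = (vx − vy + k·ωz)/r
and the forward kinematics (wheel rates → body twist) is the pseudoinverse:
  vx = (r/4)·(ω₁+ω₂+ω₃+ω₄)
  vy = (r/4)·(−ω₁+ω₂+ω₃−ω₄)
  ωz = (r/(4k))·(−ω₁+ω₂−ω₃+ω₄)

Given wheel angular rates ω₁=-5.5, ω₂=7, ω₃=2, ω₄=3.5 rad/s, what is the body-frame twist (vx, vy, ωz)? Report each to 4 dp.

k = lx + ly = 0.15 + 0.18 = 0.3300
ω₁+ω₂+ω₃+ω₄ = 7.0000  →  vx = (0.05/4)·7.0000 = 0.0875
−ω₁+ω₂+ω₃−ω₄ = 11.0000  →  vy = (0.05/4)·11.0000 = 0.1375
−ω₁+ω₂−ω₃+ω₄ = 14.0000  →  ωz = (0.05/1.3200)·14.0000 = 0.5303

(0.0875, 0.1375, 0.5303)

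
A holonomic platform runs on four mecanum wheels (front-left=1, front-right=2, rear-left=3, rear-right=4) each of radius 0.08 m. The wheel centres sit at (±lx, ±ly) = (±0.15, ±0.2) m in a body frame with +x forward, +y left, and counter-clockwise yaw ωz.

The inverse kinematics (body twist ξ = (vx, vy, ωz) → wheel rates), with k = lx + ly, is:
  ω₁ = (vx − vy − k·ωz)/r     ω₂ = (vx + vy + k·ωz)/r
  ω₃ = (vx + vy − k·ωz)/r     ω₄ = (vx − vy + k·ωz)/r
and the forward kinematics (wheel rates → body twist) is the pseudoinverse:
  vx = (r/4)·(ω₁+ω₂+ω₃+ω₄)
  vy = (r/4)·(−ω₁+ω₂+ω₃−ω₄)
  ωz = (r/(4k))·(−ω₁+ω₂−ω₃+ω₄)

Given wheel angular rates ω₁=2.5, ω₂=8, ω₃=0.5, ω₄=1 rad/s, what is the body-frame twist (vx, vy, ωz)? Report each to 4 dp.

(0.2400, 0.1000, 0.3429)

k = lx + ly = 0.15 + 0.2 = 0.3500
ω₁+ω₂+ω₃+ω₄ = 12.0000  →  vx = (0.08/4)·12.0000 = 0.2400
−ω₁+ω₂+ω₃−ω₄ = 5.0000  →  vy = (0.08/4)·5.0000 = 0.1000
−ω₁+ω₂−ω₃+ω₄ = 6.0000  →  ωz = (0.08/1.4000)·6.0000 = 0.3429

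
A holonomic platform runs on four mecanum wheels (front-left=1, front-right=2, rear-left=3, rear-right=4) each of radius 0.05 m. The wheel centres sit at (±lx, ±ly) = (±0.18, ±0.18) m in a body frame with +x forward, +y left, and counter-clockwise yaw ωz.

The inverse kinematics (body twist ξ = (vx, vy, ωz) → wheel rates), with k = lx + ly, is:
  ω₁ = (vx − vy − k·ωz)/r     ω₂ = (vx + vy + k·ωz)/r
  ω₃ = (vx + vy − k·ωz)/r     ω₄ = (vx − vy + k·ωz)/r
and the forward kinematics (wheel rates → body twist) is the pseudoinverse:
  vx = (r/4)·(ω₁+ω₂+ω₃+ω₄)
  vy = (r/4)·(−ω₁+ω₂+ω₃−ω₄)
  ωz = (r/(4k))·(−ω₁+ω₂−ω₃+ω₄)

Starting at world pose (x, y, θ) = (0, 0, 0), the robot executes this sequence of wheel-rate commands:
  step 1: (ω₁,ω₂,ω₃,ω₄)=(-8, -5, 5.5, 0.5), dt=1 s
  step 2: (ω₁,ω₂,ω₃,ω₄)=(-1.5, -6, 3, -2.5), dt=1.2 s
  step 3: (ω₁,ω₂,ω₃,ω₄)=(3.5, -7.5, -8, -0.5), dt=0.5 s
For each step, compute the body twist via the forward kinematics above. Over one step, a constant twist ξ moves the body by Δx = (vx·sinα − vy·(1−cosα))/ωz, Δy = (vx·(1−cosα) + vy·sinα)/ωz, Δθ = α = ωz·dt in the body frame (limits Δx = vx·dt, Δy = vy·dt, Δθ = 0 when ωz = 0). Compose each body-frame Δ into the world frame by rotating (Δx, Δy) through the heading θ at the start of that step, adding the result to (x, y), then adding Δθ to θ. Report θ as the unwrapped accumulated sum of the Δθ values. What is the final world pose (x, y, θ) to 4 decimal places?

(-0.3051, 0.0839, -0.5469)

step 1: ξ=(vx,vy,ωz)=(-0.0875, 0.1000, -0.0694), dt=1.0 → body Δ=(-0.0840, 0.1030, -0.0694) → world pose (-0.0840, 0.1030, -0.0694)
step 2: ξ=(vx,vy,ωz)=(-0.0875, 0.0125, -0.3472), dt=1.2 → body Δ=(-0.0989, 0.0361, -0.4167) → world pose (-0.1801, 0.1459, -0.4861)
step 3: ξ=(vx,vy,ωz)=(-0.1562, -0.2313, -0.1215), dt=0.5 → body Δ=(-0.0816, -0.1132, -0.0608) → world pose (-0.3051, 0.0839, -0.5469)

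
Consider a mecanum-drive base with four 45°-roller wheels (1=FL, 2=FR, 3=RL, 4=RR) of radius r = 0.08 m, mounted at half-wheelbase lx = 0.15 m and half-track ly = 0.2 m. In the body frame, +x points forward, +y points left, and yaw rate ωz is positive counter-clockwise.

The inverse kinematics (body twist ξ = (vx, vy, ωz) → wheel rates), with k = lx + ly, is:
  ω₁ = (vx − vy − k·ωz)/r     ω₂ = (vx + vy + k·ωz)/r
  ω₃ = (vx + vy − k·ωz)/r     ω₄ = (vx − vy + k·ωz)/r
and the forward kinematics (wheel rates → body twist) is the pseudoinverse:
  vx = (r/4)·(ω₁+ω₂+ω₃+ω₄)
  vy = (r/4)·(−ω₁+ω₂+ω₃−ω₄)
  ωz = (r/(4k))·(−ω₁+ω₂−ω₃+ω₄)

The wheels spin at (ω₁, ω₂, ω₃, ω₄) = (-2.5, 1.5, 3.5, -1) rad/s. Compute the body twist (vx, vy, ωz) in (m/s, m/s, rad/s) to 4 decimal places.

k = lx + ly = 0.15 + 0.2 = 0.3500
ω₁+ω₂+ω₃+ω₄ = 1.5000  →  vx = (0.08/4)·1.5000 = 0.0300
−ω₁+ω₂+ω₃−ω₄ = 8.5000  →  vy = (0.08/4)·8.5000 = 0.1700
−ω₁+ω₂−ω₃+ω₄ = -0.5000  →  ωz = (0.08/1.4000)·-0.5000 = -0.0286

(0.0300, 0.1700, -0.0286)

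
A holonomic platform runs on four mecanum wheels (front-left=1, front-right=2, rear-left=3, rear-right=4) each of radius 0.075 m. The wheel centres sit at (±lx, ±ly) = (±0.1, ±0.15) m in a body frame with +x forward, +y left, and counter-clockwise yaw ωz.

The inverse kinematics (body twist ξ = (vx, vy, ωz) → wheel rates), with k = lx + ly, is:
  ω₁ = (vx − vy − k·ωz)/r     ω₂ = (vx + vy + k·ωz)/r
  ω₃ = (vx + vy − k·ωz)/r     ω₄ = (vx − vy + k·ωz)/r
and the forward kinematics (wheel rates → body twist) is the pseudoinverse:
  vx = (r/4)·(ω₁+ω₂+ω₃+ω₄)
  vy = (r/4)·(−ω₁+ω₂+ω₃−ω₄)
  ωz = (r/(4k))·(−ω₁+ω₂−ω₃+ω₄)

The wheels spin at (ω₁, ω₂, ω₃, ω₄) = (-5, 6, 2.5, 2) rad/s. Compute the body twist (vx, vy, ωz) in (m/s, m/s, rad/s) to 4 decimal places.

(0.1031, 0.2156, 0.7875)

k = lx + ly = 0.1 + 0.15 = 0.2500
ω₁+ω₂+ω₃+ω₄ = 5.5000  →  vx = (0.075/4)·5.5000 = 0.1031
−ω₁+ω₂+ω₃−ω₄ = 11.5000  →  vy = (0.075/4)·11.5000 = 0.2156
−ω₁+ω₂−ω₃+ω₄ = 10.5000  →  ωz = (0.075/1.0000)·10.5000 = 0.7875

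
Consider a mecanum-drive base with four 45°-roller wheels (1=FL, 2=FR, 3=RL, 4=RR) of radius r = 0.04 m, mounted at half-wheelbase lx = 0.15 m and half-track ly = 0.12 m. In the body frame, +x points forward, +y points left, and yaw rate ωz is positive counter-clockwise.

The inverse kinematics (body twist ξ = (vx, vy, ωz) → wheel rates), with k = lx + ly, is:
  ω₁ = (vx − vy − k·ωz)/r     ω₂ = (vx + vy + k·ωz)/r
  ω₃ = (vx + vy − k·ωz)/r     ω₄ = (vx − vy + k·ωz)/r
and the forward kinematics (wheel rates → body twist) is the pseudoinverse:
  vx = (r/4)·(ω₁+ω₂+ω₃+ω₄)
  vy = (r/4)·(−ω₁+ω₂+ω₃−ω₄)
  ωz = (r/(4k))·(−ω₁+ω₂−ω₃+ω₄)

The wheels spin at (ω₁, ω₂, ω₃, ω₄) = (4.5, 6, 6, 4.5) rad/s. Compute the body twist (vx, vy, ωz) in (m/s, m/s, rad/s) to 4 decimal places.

(0.2100, 0.0300, 0.0000)

k = lx + ly = 0.15 + 0.12 = 0.2700
ω₁+ω₂+ω₃+ω₄ = 21.0000  →  vx = (0.04/4)·21.0000 = 0.2100
−ω₁+ω₂+ω₃−ω₄ = 3.0000  →  vy = (0.04/4)·3.0000 = 0.0300
−ω₁+ω₂−ω₃+ω₄ = 0.0000  →  ωz = (0.04/1.0800)·0.0000 = 0.0000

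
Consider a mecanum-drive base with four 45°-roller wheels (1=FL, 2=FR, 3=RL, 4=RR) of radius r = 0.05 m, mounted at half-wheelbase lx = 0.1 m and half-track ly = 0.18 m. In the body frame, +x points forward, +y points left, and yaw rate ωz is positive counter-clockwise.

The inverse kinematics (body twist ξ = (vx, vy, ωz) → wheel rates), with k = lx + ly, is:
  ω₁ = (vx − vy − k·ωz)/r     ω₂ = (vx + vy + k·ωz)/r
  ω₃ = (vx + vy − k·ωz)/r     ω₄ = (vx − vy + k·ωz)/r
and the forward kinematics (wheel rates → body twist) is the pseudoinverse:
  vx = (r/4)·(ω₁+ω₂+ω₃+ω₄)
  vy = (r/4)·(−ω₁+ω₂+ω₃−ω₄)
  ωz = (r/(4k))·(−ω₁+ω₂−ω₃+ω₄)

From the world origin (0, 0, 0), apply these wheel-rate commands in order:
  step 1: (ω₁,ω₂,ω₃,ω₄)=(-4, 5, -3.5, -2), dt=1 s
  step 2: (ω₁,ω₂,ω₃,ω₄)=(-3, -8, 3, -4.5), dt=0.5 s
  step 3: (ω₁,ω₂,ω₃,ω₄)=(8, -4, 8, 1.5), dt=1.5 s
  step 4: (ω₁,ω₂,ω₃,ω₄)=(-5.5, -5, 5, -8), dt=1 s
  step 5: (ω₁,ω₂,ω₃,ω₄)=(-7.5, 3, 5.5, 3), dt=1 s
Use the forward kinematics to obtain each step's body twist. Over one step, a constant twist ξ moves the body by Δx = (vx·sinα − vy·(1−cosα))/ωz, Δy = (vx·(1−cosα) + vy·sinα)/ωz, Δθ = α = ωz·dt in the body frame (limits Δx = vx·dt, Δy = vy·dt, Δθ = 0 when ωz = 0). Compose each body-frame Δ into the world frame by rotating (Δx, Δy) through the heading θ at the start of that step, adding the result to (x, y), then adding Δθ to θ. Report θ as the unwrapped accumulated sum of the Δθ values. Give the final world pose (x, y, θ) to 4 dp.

step 1: ξ=(vx,vy,ωz)=(-0.0563, 0.0938, 0.4688), dt=1.0 → body Δ=(-0.0758, 0.0774, 0.4688) → world pose (-0.0758, 0.0774, 0.4688)
step 2: ξ=(vx,vy,ωz)=(-0.1562, 0.0313, -0.5580), dt=0.5 → body Δ=(-0.0749, 0.0263, -0.2790) → world pose (-0.1545, 0.0670, 0.1897)
step 3: ξ=(vx,vy,ωz)=(0.1688, -0.0688, -0.8259), dt=1.5 → body Δ=(0.1371, -0.2164, -1.2388) → world pose (0.0209, -0.1197, -1.0491)
step 4: ξ=(vx,vy,ωz)=(-0.1688, 0.1688, -0.5580), dt=1.0 → body Δ=(-0.1143, 0.2060, -0.5580) → world pose (0.1426, 0.0820, -1.6071)
step 5: ξ=(vx,vy,ωz)=(0.0500, 0.1625, 0.3571), dt=1.0 → body Δ=(0.0202, 0.1679, 0.3571) → world pose (0.3096, 0.0557, -1.2500)

(0.3096, 0.0557, -1.2500)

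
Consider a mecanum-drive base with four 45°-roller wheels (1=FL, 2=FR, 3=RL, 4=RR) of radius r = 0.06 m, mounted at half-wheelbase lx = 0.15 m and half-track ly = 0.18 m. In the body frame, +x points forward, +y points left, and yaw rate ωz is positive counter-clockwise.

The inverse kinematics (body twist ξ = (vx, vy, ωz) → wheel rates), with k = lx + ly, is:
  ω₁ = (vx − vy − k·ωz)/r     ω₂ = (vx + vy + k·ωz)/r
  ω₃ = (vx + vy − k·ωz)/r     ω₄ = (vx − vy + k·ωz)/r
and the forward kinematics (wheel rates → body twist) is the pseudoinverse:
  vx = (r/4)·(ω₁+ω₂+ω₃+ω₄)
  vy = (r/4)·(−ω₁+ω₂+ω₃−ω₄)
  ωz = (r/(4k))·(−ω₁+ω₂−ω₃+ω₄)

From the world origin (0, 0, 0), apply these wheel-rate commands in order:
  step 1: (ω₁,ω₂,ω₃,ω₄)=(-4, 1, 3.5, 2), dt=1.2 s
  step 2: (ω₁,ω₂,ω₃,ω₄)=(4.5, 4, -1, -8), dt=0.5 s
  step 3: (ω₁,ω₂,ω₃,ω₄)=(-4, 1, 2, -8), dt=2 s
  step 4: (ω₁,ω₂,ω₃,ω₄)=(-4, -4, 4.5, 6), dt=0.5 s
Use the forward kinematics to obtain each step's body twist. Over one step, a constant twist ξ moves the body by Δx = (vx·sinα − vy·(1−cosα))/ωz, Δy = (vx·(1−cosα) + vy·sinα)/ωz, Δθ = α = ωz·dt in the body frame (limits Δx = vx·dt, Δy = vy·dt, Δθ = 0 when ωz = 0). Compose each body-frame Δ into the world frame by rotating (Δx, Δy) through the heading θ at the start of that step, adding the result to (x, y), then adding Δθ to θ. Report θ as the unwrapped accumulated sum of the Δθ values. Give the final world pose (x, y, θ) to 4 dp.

(-0.1330, 0.6423, -0.4000)

step 1: ξ=(vx,vy,ωz)=(0.0375, 0.0975, 0.1591), dt=1.2 → body Δ=(0.0336, 0.1206, 0.1909) → world pose (0.0336, 0.1206, 0.1909)
step 2: ξ=(vx,vy,ωz)=(-0.0075, 0.0975, -0.3409), dt=0.5 → body Δ=(0.0004, 0.0488, -0.1705) → world pose (0.0247, 0.1686, 0.0205)
step 3: ξ=(vx,vy,ωz)=(-0.1350, 0.2250, -0.2273), dt=2.0 → body Δ=(-0.1603, 0.4950, -0.4545) → world pose (-0.1456, 0.6602, -0.4341)
step 4: ξ=(vx,vy,ωz)=(0.0375, -0.0225, 0.0682), dt=0.5 → body Δ=(0.0189, -0.0109, 0.0341) → world pose (-0.1330, 0.6423, -0.4000)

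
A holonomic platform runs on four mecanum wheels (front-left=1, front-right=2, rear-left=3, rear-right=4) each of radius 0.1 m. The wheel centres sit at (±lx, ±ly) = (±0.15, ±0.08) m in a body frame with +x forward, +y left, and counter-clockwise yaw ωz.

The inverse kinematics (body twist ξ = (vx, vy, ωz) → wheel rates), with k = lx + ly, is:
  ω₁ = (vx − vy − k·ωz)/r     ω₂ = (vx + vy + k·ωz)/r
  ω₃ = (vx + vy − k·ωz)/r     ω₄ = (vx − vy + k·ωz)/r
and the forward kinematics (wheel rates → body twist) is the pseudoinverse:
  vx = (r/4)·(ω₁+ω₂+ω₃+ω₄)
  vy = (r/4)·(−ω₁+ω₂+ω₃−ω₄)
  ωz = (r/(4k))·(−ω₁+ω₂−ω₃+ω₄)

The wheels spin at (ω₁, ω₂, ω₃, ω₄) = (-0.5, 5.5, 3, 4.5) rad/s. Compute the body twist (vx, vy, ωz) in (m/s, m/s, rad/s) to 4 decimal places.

k = lx + ly = 0.15 + 0.08 = 0.2300
ω₁+ω₂+ω₃+ω₄ = 12.5000  →  vx = (0.1/4)·12.5000 = 0.3125
−ω₁+ω₂+ω₃−ω₄ = 4.5000  →  vy = (0.1/4)·4.5000 = 0.1125
−ω₁+ω₂−ω₃+ω₄ = 7.5000  →  ωz = (0.1/0.9200)·7.5000 = 0.8152

(0.3125, 0.1125, 0.8152)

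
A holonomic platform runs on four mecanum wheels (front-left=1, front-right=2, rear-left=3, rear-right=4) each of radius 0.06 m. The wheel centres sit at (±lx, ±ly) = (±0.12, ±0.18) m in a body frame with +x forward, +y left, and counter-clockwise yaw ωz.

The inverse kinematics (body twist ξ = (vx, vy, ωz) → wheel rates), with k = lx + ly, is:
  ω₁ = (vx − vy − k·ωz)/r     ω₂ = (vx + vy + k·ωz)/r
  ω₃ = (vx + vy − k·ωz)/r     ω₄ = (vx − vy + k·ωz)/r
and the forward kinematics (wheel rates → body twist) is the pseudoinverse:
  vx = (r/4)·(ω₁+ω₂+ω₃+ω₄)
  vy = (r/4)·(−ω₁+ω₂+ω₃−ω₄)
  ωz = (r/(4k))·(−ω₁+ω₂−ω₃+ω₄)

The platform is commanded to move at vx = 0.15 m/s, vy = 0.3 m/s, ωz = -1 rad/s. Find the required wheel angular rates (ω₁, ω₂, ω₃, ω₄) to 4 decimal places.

(2.5000, 2.5000, 12.5000, -7.5000)

k = lx + ly = 0.12 + 0.18 = 0.3000;  k·ωz = 0.3000·-1 = -0.3000
ω₁ (FL) = (vx − vy − k·ωz)/r = 0.1500/0.06 = 2.5000
ω₂ (FR) = (vx + vy + k·ωz)/r = 0.1500/0.06 = 2.5000
ω₃ (RL) = (vx + vy − k·ωz)/r = 0.7500/0.06 = 12.5000
ω₄ (RR) = (vx − vy + k·ωz)/r = -0.4500/0.06 = -7.5000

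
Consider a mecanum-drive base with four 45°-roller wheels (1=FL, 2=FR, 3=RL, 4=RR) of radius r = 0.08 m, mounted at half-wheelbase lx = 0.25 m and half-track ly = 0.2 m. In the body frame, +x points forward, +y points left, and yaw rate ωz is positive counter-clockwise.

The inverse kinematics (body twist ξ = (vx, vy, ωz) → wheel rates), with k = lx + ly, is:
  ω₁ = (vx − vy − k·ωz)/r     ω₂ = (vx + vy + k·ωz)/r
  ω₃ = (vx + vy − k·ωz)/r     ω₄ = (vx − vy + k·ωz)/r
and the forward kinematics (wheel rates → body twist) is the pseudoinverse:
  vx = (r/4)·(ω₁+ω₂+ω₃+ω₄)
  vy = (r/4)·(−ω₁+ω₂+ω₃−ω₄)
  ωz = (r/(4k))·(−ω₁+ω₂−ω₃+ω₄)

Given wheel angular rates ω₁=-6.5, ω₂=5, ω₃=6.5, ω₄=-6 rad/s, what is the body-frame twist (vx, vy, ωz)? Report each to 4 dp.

k = lx + ly = 0.25 + 0.2 = 0.4500
ω₁+ω₂+ω₃+ω₄ = -1.0000  →  vx = (0.08/4)·-1.0000 = -0.0200
−ω₁+ω₂+ω₃−ω₄ = 24.0000  →  vy = (0.08/4)·24.0000 = 0.4800
−ω₁+ω₂−ω₃+ω₄ = -1.0000  →  ωz = (0.08/1.8000)·-1.0000 = -0.0444

(-0.0200, 0.4800, -0.0444)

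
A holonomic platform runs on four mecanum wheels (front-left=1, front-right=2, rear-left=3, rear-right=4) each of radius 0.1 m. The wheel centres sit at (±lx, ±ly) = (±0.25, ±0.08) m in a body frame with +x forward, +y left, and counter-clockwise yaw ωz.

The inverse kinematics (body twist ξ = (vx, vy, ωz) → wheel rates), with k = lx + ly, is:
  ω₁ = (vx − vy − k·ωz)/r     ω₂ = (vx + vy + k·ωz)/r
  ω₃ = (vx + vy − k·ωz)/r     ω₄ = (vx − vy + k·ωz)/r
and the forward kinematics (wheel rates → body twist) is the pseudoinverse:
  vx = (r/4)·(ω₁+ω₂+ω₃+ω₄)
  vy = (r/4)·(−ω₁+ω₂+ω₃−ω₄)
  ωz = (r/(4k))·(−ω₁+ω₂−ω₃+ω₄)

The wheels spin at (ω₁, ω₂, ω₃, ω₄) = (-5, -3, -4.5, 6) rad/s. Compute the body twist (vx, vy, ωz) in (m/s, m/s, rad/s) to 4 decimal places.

k = lx + ly = 0.25 + 0.08 = 0.3300
ω₁+ω₂+ω₃+ω₄ = -6.5000  →  vx = (0.1/4)·-6.5000 = -0.1625
−ω₁+ω₂+ω₃−ω₄ = -8.5000  →  vy = (0.1/4)·-8.5000 = -0.2125
−ω₁+ω₂−ω₃+ω₄ = 12.5000  →  ωz = (0.1/1.3200)·12.5000 = 0.9470

(-0.1625, -0.2125, 0.9470)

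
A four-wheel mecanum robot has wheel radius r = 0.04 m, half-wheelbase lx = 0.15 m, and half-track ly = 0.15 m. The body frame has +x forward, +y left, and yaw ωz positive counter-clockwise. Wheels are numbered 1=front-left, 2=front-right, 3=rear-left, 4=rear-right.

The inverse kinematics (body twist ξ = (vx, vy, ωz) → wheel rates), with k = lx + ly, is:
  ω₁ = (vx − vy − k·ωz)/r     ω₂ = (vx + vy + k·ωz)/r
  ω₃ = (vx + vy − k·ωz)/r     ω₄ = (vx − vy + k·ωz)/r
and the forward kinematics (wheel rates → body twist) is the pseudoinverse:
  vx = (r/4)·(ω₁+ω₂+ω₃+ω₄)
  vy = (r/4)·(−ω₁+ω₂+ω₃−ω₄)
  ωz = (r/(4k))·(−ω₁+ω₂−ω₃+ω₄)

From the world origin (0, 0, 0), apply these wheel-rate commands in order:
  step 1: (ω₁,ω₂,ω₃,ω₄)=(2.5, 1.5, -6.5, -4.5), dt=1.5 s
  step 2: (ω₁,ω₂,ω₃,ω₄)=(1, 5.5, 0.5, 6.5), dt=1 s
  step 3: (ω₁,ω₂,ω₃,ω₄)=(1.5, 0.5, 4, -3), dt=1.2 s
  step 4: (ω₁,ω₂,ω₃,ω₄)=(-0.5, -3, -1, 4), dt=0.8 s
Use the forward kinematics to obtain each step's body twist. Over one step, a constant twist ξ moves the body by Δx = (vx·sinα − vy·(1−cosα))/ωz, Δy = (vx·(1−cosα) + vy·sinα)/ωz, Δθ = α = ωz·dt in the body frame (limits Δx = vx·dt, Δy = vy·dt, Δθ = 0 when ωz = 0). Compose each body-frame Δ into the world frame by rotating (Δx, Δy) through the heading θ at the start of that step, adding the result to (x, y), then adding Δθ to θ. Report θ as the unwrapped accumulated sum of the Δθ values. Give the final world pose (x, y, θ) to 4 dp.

step 1: ξ=(vx,vy,ωz)=(-0.0700, -0.0300, 0.0333), dt=1.5 → body Δ=(-0.1038, -0.0476, 0.0500) → world pose (-0.1038, -0.0476, 0.0500)
step 2: ξ=(vx,vy,ωz)=(0.1350, -0.0150, 0.3500), dt=1.0 → body Δ=(0.1349, 0.0087, 0.3500) → world pose (0.0304, -0.0322, 0.4000)
step 3: ξ=(vx,vy,ωz)=(0.0300, 0.0600, -0.2667), dt=1.2 → body Δ=(0.0468, 0.0651, -0.3200) → world pose (0.0482, 0.0460, 0.0800)
step 4: ξ=(vx,vy,ωz)=(-0.0050, -0.0750, 0.0833), dt=0.8 → body Δ=(-0.0020, -0.0601, 0.0667) → world pose (0.0510, -0.0141, 0.1467)

(0.0510, -0.0141, 0.1467)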